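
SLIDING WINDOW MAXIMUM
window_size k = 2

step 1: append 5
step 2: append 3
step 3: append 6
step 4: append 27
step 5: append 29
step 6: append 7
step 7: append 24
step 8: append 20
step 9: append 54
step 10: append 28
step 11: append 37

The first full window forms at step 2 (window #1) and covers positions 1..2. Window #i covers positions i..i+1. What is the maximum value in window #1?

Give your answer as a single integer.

step 1: append 5 -> window=[5] (not full yet)
step 2: append 3 -> window=[5, 3] -> max=5
Window #1 max = 5

Answer: 5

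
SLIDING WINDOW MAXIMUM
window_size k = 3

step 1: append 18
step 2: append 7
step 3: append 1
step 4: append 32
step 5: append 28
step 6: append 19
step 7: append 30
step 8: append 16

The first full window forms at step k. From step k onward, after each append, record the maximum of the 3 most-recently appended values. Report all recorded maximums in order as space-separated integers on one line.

step 1: append 18 -> window=[18] (not full yet)
step 2: append 7 -> window=[18, 7] (not full yet)
step 3: append 1 -> window=[18, 7, 1] -> max=18
step 4: append 32 -> window=[7, 1, 32] -> max=32
step 5: append 28 -> window=[1, 32, 28] -> max=32
step 6: append 19 -> window=[32, 28, 19] -> max=32
step 7: append 30 -> window=[28, 19, 30] -> max=30
step 8: append 16 -> window=[19, 30, 16] -> max=30

Answer: 18 32 32 32 30 30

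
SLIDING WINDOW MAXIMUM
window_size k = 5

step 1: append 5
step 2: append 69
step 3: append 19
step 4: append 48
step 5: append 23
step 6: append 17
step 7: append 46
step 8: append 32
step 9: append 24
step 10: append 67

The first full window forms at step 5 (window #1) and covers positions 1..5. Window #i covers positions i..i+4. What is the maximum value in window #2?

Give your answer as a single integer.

Answer: 69

Derivation:
step 1: append 5 -> window=[5] (not full yet)
step 2: append 69 -> window=[5, 69] (not full yet)
step 3: append 19 -> window=[5, 69, 19] (not full yet)
step 4: append 48 -> window=[5, 69, 19, 48] (not full yet)
step 5: append 23 -> window=[5, 69, 19, 48, 23] -> max=69
step 6: append 17 -> window=[69, 19, 48, 23, 17] -> max=69
Window #2 max = 69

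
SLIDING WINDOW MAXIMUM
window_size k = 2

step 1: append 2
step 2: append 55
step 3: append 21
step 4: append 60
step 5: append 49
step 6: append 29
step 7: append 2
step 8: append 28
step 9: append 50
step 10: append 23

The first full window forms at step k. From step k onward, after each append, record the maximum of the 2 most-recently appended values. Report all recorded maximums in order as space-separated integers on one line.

Answer: 55 55 60 60 49 29 28 50 50

Derivation:
step 1: append 2 -> window=[2] (not full yet)
step 2: append 55 -> window=[2, 55] -> max=55
step 3: append 21 -> window=[55, 21] -> max=55
step 4: append 60 -> window=[21, 60] -> max=60
step 5: append 49 -> window=[60, 49] -> max=60
step 6: append 29 -> window=[49, 29] -> max=49
step 7: append 2 -> window=[29, 2] -> max=29
step 8: append 28 -> window=[2, 28] -> max=28
step 9: append 50 -> window=[28, 50] -> max=50
step 10: append 23 -> window=[50, 23] -> max=50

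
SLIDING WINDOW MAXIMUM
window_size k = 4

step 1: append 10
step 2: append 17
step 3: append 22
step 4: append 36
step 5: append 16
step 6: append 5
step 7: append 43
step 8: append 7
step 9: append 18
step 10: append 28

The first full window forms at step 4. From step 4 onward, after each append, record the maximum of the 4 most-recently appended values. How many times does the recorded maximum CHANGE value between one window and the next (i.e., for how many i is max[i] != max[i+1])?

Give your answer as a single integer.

step 1: append 10 -> window=[10] (not full yet)
step 2: append 17 -> window=[10, 17] (not full yet)
step 3: append 22 -> window=[10, 17, 22] (not full yet)
step 4: append 36 -> window=[10, 17, 22, 36] -> max=36
step 5: append 16 -> window=[17, 22, 36, 16] -> max=36
step 6: append 5 -> window=[22, 36, 16, 5] -> max=36
step 7: append 43 -> window=[36, 16, 5, 43] -> max=43
step 8: append 7 -> window=[16, 5, 43, 7] -> max=43
step 9: append 18 -> window=[5, 43, 7, 18] -> max=43
step 10: append 28 -> window=[43, 7, 18, 28] -> max=43
Recorded maximums: 36 36 36 43 43 43 43
Changes between consecutive maximums: 1

Answer: 1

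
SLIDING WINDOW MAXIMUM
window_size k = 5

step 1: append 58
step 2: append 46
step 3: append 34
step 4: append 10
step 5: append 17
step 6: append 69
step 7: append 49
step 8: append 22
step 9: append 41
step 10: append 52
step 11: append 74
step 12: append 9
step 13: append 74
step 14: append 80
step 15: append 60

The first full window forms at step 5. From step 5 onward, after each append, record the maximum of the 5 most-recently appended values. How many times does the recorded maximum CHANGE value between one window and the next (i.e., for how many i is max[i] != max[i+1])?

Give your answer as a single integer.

step 1: append 58 -> window=[58] (not full yet)
step 2: append 46 -> window=[58, 46] (not full yet)
step 3: append 34 -> window=[58, 46, 34] (not full yet)
step 4: append 10 -> window=[58, 46, 34, 10] (not full yet)
step 5: append 17 -> window=[58, 46, 34, 10, 17] -> max=58
step 6: append 69 -> window=[46, 34, 10, 17, 69] -> max=69
step 7: append 49 -> window=[34, 10, 17, 69, 49] -> max=69
step 8: append 22 -> window=[10, 17, 69, 49, 22] -> max=69
step 9: append 41 -> window=[17, 69, 49, 22, 41] -> max=69
step 10: append 52 -> window=[69, 49, 22, 41, 52] -> max=69
step 11: append 74 -> window=[49, 22, 41, 52, 74] -> max=74
step 12: append 9 -> window=[22, 41, 52, 74, 9] -> max=74
step 13: append 74 -> window=[41, 52, 74, 9, 74] -> max=74
step 14: append 80 -> window=[52, 74, 9, 74, 80] -> max=80
step 15: append 60 -> window=[74, 9, 74, 80, 60] -> max=80
Recorded maximums: 58 69 69 69 69 69 74 74 74 80 80
Changes between consecutive maximums: 3

Answer: 3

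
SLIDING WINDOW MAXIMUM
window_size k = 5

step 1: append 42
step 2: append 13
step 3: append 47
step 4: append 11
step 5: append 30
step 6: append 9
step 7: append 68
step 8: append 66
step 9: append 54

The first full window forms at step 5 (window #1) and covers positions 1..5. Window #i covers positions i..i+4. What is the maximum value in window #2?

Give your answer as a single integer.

Answer: 47

Derivation:
step 1: append 42 -> window=[42] (not full yet)
step 2: append 13 -> window=[42, 13] (not full yet)
step 3: append 47 -> window=[42, 13, 47] (not full yet)
step 4: append 11 -> window=[42, 13, 47, 11] (not full yet)
step 5: append 30 -> window=[42, 13, 47, 11, 30] -> max=47
step 6: append 9 -> window=[13, 47, 11, 30, 9] -> max=47
Window #2 max = 47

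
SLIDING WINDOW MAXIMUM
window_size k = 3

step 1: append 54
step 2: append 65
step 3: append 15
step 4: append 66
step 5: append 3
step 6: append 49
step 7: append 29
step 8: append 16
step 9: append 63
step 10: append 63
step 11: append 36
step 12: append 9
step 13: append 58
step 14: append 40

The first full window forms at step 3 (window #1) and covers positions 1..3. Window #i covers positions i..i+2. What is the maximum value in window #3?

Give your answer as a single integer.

step 1: append 54 -> window=[54] (not full yet)
step 2: append 65 -> window=[54, 65] (not full yet)
step 3: append 15 -> window=[54, 65, 15] -> max=65
step 4: append 66 -> window=[65, 15, 66] -> max=66
step 5: append 3 -> window=[15, 66, 3] -> max=66
Window #3 max = 66

Answer: 66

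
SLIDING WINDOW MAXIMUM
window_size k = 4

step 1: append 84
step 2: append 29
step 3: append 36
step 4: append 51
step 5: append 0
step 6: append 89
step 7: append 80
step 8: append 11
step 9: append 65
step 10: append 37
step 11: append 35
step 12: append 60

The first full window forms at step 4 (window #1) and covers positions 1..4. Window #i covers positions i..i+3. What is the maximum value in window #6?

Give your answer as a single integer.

step 1: append 84 -> window=[84] (not full yet)
step 2: append 29 -> window=[84, 29] (not full yet)
step 3: append 36 -> window=[84, 29, 36] (not full yet)
step 4: append 51 -> window=[84, 29, 36, 51] -> max=84
step 5: append 0 -> window=[29, 36, 51, 0] -> max=51
step 6: append 89 -> window=[36, 51, 0, 89] -> max=89
step 7: append 80 -> window=[51, 0, 89, 80] -> max=89
step 8: append 11 -> window=[0, 89, 80, 11] -> max=89
step 9: append 65 -> window=[89, 80, 11, 65] -> max=89
Window #6 max = 89

Answer: 89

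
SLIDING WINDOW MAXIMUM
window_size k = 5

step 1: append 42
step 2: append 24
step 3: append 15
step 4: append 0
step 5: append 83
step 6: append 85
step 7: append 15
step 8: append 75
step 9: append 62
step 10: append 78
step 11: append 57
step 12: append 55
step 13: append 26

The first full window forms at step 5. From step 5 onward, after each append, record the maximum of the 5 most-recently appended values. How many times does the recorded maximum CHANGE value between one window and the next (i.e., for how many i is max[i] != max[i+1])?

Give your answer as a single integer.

Answer: 2

Derivation:
step 1: append 42 -> window=[42] (not full yet)
step 2: append 24 -> window=[42, 24] (not full yet)
step 3: append 15 -> window=[42, 24, 15] (not full yet)
step 4: append 0 -> window=[42, 24, 15, 0] (not full yet)
step 5: append 83 -> window=[42, 24, 15, 0, 83] -> max=83
step 6: append 85 -> window=[24, 15, 0, 83, 85] -> max=85
step 7: append 15 -> window=[15, 0, 83, 85, 15] -> max=85
step 8: append 75 -> window=[0, 83, 85, 15, 75] -> max=85
step 9: append 62 -> window=[83, 85, 15, 75, 62] -> max=85
step 10: append 78 -> window=[85, 15, 75, 62, 78] -> max=85
step 11: append 57 -> window=[15, 75, 62, 78, 57] -> max=78
step 12: append 55 -> window=[75, 62, 78, 57, 55] -> max=78
step 13: append 26 -> window=[62, 78, 57, 55, 26] -> max=78
Recorded maximums: 83 85 85 85 85 85 78 78 78
Changes between consecutive maximums: 2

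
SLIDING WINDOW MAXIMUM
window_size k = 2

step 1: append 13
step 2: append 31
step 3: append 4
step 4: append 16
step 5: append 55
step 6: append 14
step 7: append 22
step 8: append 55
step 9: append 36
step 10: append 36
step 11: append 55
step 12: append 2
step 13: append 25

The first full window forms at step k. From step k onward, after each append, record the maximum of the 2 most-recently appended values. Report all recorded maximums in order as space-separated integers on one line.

step 1: append 13 -> window=[13] (not full yet)
step 2: append 31 -> window=[13, 31] -> max=31
step 3: append 4 -> window=[31, 4] -> max=31
step 4: append 16 -> window=[4, 16] -> max=16
step 5: append 55 -> window=[16, 55] -> max=55
step 6: append 14 -> window=[55, 14] -> max=55
step 7: append 22 -> window=[14, 22] -> max=22
step 8: append 55 -> window=[22, 55] -> max=55
step 9: append 36 -> window=[55, 36] -> max=55
step 10: append 36 -> window=[36, 36] -> max=36
step 11: append 55 -> window=[36, 55] -> max=55
step 12: append 2 -> window=[55, 2] -> max=55
step 13: append 25 -> window=[2, 25] -> max=25

Answer: 31 31 16 55 55 22 55 55 36 55 55 25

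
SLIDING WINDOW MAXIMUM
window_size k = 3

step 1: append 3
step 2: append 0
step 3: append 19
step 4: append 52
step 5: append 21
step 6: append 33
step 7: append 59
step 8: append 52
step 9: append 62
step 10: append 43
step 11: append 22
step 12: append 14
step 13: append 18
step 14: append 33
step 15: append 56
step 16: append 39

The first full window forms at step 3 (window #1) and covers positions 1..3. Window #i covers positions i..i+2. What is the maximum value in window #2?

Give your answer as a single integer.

step 1: append 3 -> window=[3] (not full yet)
step 2: append 0 -> window=[3, 0] (not full yet)
step 3: append 19 -> window=[3, 0, 19] -> max=19
step 4: append 52 -> window=[0, 19, 52] -> max=52
Window #2 max = 52

Answer: 52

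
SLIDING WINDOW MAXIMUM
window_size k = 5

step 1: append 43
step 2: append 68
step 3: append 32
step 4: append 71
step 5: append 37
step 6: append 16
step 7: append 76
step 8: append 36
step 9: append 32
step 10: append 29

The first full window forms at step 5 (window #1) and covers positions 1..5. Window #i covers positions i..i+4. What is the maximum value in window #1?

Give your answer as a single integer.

Answer: 71

Derivation:
step 1: append 43 -> window=[43] (not full yet)
step 2: append 68 -> window=[43, 68] (not full yet)
step 3: append 32 -> window=[43, 68, 32] (not full yet)
step 4: append 71 -> window=[43, 68, 32, 71] (not full yet)
step 5: append 37 -> window=[43, 68, 32, 71, 37] -> max=71
Window #1 max = 71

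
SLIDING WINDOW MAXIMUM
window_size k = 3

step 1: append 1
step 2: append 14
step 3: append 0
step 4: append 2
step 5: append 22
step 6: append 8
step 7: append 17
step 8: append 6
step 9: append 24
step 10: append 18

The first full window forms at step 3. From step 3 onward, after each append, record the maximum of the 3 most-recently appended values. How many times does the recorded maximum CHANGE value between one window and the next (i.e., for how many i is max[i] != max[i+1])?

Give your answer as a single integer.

Answer: 3

Derivation:
step 1: append 1 -> window=[1] (not full yet)
step 2: append 14 -> window=[1, 14] (not full yet)
step 3: append 0 -> window=[1, 14, 0] -> max=14
step 4: append 2 -> window=[14, 0, 2] -> max=14
step 5: append 22 -> window=[0, 2, 22] -> max=22
step 6: append 8 -> window=[2, 22, 8] -> max=22
step 7: append 17 -> window=[22, 8, 17] -> max=22
step 8: append 6 -> window=[8, 17, 6] -> max=17
step 9: append 24 -> window=[17, 6, 24] -> max=24
step 10: append 18 -> window=[6, 24, 18] -> max=24
Recorded maximums: 14 14 22 22 22 17 24 24
Changes between consecutive maximums: 3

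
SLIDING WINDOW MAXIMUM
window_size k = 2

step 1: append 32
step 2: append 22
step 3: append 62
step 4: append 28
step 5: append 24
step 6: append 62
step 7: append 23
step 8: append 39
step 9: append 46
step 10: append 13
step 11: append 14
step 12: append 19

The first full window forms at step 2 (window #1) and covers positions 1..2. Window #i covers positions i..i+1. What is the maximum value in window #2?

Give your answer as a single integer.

step 1: append 32 -> window=[32] (not full yet)
step 2: append 22 -> window=[32, 22] -> max=32
step 3: append 62 -> window=[22, 62] -> max=62
Window #2 max = 62

Answer: 62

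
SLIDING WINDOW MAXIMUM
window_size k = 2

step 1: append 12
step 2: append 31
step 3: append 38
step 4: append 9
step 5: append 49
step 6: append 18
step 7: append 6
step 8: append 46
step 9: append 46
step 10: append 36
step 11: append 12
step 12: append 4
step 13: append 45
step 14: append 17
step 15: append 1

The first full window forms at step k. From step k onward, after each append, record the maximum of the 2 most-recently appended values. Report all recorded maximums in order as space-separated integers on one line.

step 1: append 12 -> window=[12] (not full yet)
step 2: append 31 -> window=[12, 31] -> max=31
step 3: append 38 -> window=[31, 38] -> max=38
step 4: append 9 -> window=[38, 9] -> max=38
step 5: append 49 -> window=[9, 49] -> max=49
step 6: append 18 -> window=[49, 18] -> max=49
step 7: append 6 -> window=[18, 6] -> max=18
step 8: append 46 -> window=[6, 46] -> max=46
step 9: append 46 -> window=[46, 46] -> max=46
step 10: append 36 -> window=[46, 36] -> max=46
step 11: append 12 -> window=[36, 12] -> max=36
step 12: append 4 -> window=[12, 4] -> max=12
step 13: append 45 -> window=[4, 45] -> max=45
step 14: append 17 -> window=[45, 17] -> max=45
step 15: append 1 -> window=[17, 1] -> max=17

Answer: 31 38 38 49 49 18 46 46 46 36 12 45 45 17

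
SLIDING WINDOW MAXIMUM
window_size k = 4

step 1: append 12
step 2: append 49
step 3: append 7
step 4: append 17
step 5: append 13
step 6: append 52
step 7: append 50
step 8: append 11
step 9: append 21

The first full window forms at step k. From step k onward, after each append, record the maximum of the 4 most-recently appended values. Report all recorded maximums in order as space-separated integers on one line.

step 1: append 12 -> window=[12] (not full yet)
step 2: append 49 -> window=[12, 49] (not full yet)
step 3: append 7 -> window=[12, 49, 7] (not full yet)
step 4: append 17 -> window=[12, 49, 7, 17] -> max=49
step 5: append 13 -> window=[49, 7, 17, 13] -> max=49
step 6: append 52 -> window=[7, 17, 13, 52] -> max=52
step 7: append 50 -> window=[17, 13, 52, 50] -> max=52
step 8: append 11 -> window=[13, 52, 50, 11] -> max=52
step 9: append 21 -> window=[52, 50, 11, 21] -> max=52

Answer: 49 49 52 52 52 52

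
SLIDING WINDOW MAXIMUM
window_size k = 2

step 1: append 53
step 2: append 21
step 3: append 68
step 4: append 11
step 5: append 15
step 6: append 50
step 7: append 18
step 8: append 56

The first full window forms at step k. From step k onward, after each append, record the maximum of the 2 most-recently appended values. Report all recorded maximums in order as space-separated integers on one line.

Answer: 53 68 68 15 50 50 56

Derivation:
step 1: append 53 -> window=[53] (not full yet)
step 2: append 21 -> window=[53, 21] -> max=53
step 3: append 68 -> window=[21, 68] -> max=68
step 4: append 11 -> window=[68, 11] -> max=68
step 5: append 15 -> window=[11, 15] -> max=15
step 6: append 50 -> window=[15, 50] -> max=50
step 7: append 18 -> window=[50, 18] -> max=50
step 8: append 56 -> window=[18, 56] -> max=56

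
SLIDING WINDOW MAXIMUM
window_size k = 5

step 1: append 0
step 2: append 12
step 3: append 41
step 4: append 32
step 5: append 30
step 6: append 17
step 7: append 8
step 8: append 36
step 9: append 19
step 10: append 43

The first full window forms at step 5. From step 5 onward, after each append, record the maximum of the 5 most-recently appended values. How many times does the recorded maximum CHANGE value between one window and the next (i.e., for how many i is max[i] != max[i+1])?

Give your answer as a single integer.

step 1: append 0 -> window=[0] (not full yet)
step 2: append 12 -> window=[0, 12] (not full yet)
step 3: append 41 -> window=[0, 12, 41] (not full yet)
step 4: append 32 -> window=[0, 12, 41, 32] (not full yet)
step 5: append 30 -> window=[0, 12, 41, 32, 30] -> max=41
step 6: append 17 -> window=[12, 41, 32, 30, 17] -> max=41
step 7: append 8 -> window=[41, 32, 30, 17, 8] -> max=41
step 8: append 36 -> window=[32, 30, 17, 8, 36] -> max=36
step 9: append 19 -> window=[30, 17, 8, 36, 19] -> max=36
step 10: append 43 -> window=[17, 8, 36, 19, 43] -> max=43
Recorded maximums: 41 41 41 36 36 43
Changes between consecutive maximums: 2

Answer: 2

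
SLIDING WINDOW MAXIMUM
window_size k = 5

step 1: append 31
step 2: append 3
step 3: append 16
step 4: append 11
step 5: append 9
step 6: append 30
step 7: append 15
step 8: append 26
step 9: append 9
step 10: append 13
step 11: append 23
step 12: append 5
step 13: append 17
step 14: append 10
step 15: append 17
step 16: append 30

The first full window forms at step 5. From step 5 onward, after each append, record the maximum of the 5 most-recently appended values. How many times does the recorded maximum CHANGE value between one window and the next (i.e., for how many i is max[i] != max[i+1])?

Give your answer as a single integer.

Answer: 4

Derivation:
step 1: append 31 -> window=[31] (not full yet)
step 2: append 3 -> window=[31, 3] (not full yet)
step 3: append 16 -> window=[31, 3, 16] (not full yet)
step 4: append 11 -> window=[31, 3, 16, 11] (not full yet)
step 5: append 9 -> window=[31, 3, 16, 11, 9] -> max=31
step 6: append 30 -> window=[3, 16, 11, 9, 30] -> max=30
step 7: append 15 -> window=[16, 11, 9, 30, 15] -> max=30
step 8: append 26 -> window=[11, 9, 30, 15, 26] -> max=30
step 9: append 9 -> window=[9, 30, 15, 26, 9] -> max=30
step 10: append 13 -> window=[30, 15, 26, 9, 13] -> max=30
step 11: append 23 -> window=[15, 26, 9, 13, 23] -> max=26
step 12: append 5 -> window=[26, 9, 13, 23, 5] -> max=26
step 13: append 17 -> window=[9, 13, 23, 5, 17] -> max=23
step 14: append 10 -> window=[13, 23, 5, 17, 10] -> max=23
step 15: append 17 -> window=[23, 5, 17, 10, 17] -> max=23
step 16: append 30 -> window=[5, 17, 10, 17, 30] -> max=30
Recorded maximums: 31 30 30 30 30 30 26 26 23 23 23 30
Changes between consecutive maximums: 4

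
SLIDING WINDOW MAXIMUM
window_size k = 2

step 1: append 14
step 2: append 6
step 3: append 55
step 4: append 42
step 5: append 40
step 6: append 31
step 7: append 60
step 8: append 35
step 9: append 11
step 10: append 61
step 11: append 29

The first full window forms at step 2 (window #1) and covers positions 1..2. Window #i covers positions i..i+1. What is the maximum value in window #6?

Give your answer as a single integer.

step 1: append 14 -> window=[14] (not full yet)
step 2: append 6 -> window=[14, 6] -> max=14
step 3: append 55 -> window=[6, 55] -> max=55
step 4: append 42 -> window=[55, 42] -> max=55
step 5: append 40 -> window=[42, 40] -> max=42
step 6: append 31 -> window=[40, 31] -> max=40
step 7: append 60 -> window=[31, 60] -> max=60
Window #6 max = 60

Answer: 60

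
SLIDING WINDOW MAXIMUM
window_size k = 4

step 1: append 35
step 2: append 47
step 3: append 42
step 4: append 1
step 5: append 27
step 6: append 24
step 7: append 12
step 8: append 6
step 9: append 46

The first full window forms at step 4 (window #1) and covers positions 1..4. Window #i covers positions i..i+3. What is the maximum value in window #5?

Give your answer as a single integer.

step 1: append 35 -> window=[35] (not full yet)
step 2: append 47 -> window=[35, 47] (not full yet)
step 3: append 42 -> window=[35, 47, 42] (not full yet)
step 4: append 1 -> window=[35, 47, 42, 1] -> max=47
step 5: append 27 -> window=[47, 42, 1, 27] -> max=47
step 6: append 24 -> window=[42, 1, 27, 24] -> max=42
step 7: append 12 -> window=[1, 27, 24, 12] -> max=27
step 8: append 6 -> window=[27, 24, 12, 6] -> max=27
Window #5 max = 27

Answer: 27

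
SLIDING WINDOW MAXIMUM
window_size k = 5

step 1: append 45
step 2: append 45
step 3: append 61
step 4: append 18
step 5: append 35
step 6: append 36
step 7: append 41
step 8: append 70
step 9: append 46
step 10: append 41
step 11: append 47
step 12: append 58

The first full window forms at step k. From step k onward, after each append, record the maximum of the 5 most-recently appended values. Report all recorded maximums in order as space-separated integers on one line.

step 1: append 45 -> window=[45] (not full yet)
step 2: append 45 -> window=[45, 45] (not full yet)
step 3: append 61 -> window=[45, 45, 61] (not full yet)
step 4: append 18 -> window=[45, 45, 61, 18] (not full yet)
step 5: append 35 -> window=[45, 45, 61, 18, 35] -> max=61
step 6: append 36 -> window=[45, 61, 18, 35, 36] -> max=61
step 7: append 41 -> window=[61, 18, 35, 36, 41] -> max=61
step 8: append 70 -> window=[18, 35, 36, 41, 70] -> max=70
step 9: append 46 -> window=[35, 36, 41, 70, 46] -> max=70
step 10: append 41 -> window=[36, 41, 70, 46, 41] -> max=70
step 11: append 47 -> window=[41, 70, 46, 41, 47] -> max=70
step 12: append 58 -> window=[70, 46, 41, 47, 58] -> max=70

Answer: 61 61 61 70 70 70 70 70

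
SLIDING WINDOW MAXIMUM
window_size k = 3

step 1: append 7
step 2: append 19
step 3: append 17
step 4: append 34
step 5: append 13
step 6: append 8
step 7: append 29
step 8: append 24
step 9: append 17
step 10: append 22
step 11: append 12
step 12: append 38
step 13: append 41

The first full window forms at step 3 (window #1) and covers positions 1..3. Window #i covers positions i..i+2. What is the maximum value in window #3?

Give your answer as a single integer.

Answer: 34

Derivation:
step 1: append 7 -> window=[7] (not full yet)
step 2: append 19 -> window=[7, 19] (not full yet)
step 3: append 17 -> window=[7, 19, 17] -> max=19
step 4: append 34 -> window=[19, 17, 34] -> max=34
step 5: append 13 -> window=[17, 34, 13] -> max=34
Window #3 max = 34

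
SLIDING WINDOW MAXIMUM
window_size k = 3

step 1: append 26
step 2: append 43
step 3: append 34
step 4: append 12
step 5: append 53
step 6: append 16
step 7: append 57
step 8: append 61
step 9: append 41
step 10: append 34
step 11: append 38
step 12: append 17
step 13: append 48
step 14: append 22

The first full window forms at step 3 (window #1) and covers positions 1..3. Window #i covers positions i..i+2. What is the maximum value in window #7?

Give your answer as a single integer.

step 1: append 26 -> window=[26] (not full yet)
step 2: append 43 -> window=[26, 43] (not full yet)
step 3: append 34 -> window=[26, 43, 34] -> max=43
step 4: append 12 -> window=[43, 34, 12] -> max=43
step 5: append 53 -> window=[34, 12, 53] -> max=53
step 6: append 16 -> window=[12, 53, 16] -> max=53
step 7: append 57 -> window=[53, 16, 57] -> max=57
step 8: append 61 -> window=[16, 57, 61] -> max=61
step 9: append 41 -> window=[57, 61, 41] -> max=61
Window #7 max = 61

Answer: 61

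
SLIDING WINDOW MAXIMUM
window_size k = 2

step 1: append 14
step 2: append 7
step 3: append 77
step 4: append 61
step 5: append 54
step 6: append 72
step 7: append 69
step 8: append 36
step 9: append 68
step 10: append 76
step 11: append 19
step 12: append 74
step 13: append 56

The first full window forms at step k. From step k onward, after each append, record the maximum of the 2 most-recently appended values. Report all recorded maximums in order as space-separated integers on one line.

Answer: 14 77 77 61 72 72 69 68 76 76 74 74

Derivation:
step 1: append 14 -> window=[14] (not full yet)
step 2: append 7 -> window=[14, 7] -> max=14
step 3: append 77 -> window=[7, 77] -> max=77
step 4: append 61 -> window=[77, 61] -> max=77
step 5: append 54 -> window=[61, 54] -> max=61
step 6: append 72 -> window=[54, 72] -> max=72
step 7: append 69 -> window=[72, 69] -> max=72
step 8: append 36 -> window=[69, 36] -> max=69
step 9: append 68 -> window=[36, 68] -> max=68
step 10: append 76 -> window=[68, 76] -> max=76
step 11: append 19 -> window=[76, 19] -> max=76
step 12: append 74 -> window=[19, 74] -> max=74
step 13: append 56 -> window=[74, 56] -> max=74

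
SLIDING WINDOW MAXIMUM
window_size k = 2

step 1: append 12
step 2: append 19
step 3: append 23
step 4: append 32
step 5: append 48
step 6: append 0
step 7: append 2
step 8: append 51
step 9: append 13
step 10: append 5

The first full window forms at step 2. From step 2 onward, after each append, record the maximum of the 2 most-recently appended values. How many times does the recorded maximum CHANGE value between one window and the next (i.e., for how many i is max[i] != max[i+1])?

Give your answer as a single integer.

Answer: 6

Derivation:
step 1: append 12 -> window=[12] (not full yet)
step 2: append 19 -> window=[12, 19] -> max=19
step 3: append 23 -> window=[19, 23] -> max=23
step 4: append 32 -> window=[23, 32] -> max=32
step 5: append 48 -> window=[32, 48] -> max=48
step 6: append 0 -> window=[48, 0] -> max=48
step 7: append 2 -> window=[0, 2] -> max=2
step 8: append 51 -> window=[2, 51] -> max=51
step 9: append 13 -> window=[51, 13] -> max=51
step 10: append 5 -> window=[13, 5] -> max=13
Recorded maximums: 19 23 32 48 48 2 51 51 13
Changes between consecutive maximums: 6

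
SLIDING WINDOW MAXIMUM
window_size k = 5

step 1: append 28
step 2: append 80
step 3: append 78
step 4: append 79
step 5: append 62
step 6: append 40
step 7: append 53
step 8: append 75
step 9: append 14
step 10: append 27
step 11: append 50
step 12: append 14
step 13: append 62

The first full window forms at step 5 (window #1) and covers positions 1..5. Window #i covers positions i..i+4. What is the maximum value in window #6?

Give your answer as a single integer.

step 1: append 28 -> window=[28] (not full yet)
step 2: append 80 -> window=[28, 80] (not full yet)
step 3: append 78 -> window=[28, 80, 78] (not full yet)
step 4: append 79 -> window=[28, 80, 78, 79] (not full yet)
step 5: append 62 -> window=[28, 80, 78, 79, 62] -> max=80
step 6: append 40 -> window=[80, 78, 79, 62, 40] -> max=80
step 7: append 53 -> window=[78, 79, 62, 40, 53] -> max=79
step 8: append 75 -> window=[79, 62, 40, 53, 75] -> max=79
step 9: append 14 -> window=[62, 40, 53, 75, 14] -> max=75
step 10: append 27 -> window=[40, 53, 75, 14, 27] -> max=75
Window #6 max = 75

Answer: 75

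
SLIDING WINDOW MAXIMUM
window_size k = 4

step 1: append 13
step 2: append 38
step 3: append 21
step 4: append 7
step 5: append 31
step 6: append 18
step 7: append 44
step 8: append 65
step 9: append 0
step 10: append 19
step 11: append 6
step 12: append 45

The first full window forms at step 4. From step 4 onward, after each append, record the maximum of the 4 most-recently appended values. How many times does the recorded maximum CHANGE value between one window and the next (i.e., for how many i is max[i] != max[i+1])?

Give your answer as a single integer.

Answer: 4

Derivation:
step 1: append 13 -> window=[13] (not full yet)
step 2: append 38 -> window=[13, 38] (not full yet)
step 3: append 21 -> window=[13, 38, 21] (not full yet)
step 4: append 7 -> window=[13, 38, 21, 7] -> max=38
step 5: append 31 -> window=[38, 21, 7, 31] -> max=38
step 6: append 18 -> window=[21, 7, 31, 18] -> max=31
step 7: append 44 -> window=[7, 31, 18, 44] -> max=44
step 8: append 65 -> window=[31, 18, 44, 65] -> max=65
step 9: append 0 -> window=[18, 44, 65, 0] -> max=65
step 10: append 19 -> window=[44, 65, 0, 19] -> max=65
step 11: append 6 -> window=[65, 0, 19, 6] -> max=65
step 12: append 45 -> window=[0, 19, 6, 45] -> max=45
Recorded maximums: 38 38 31 44 65 65 65 65 45
Changes between consecutive maximums: 4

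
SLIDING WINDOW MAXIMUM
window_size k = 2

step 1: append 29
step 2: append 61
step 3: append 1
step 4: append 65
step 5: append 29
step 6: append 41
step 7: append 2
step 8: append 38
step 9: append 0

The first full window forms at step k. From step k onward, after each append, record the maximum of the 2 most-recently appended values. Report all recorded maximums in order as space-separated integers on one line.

Answer: 61 61 65 65 41 41 38 38

Derivation:
step 1: append 29 -> window=[29] (not full yet)
step 2: append 61 -> window=[29, 61] -> max=61
step 3: append 1 -> window=[61, 1] -> max=61
step 4: append 65 -> window=[1, 65] -> max=65
step 5: append 29 -> window=[65, 29] -> max=65
step 6: append 41 -> window=[29, 41] -> max=41
step 7: append 2 -> window=[41, 2] -> max=41
step 8: append 38 -> window=[2, 38] -> max=38
step 9: append 0 -> window=[38, 0] -> max=38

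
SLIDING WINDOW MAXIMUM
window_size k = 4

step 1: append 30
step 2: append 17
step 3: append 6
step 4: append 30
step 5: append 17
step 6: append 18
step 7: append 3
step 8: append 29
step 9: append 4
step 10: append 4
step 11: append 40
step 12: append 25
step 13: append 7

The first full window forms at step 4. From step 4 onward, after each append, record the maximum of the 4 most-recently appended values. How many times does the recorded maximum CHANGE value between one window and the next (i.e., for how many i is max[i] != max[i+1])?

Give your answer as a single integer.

step 1: append 30 -> window=[30] (not full yet)
step 2: append 17 -> window=[30, 17] (not full yet)
step 3: append 6 -> window=[30, 17, 6] (not full yet)
step 4: append 30 -> window=[30, 17, 6, 30] -> max=30
step 5: append 17 -> window=[17, 6, 30, 17] -> max=30
step 6: append 18 -> window=[6, 30, 17, 18] -> max=30
step 7: append 3 -> window=[30, 17, 18, 3] -> max=30
step 8: append 29 -> window=[17, 18, 3, 29] -> max=29
step 9: append 4 -> window=[18, 3, 29, 4] -> max=29
step 10: append 4 -> window=[3, 29, 4, 4] -> max=29
step 11: append 40 -> window=[29, 4, 4, 40] -> max=40
step 12: append 25 -> window=[4, 4, 40, 25] -> max=40
step 13: append 7 -> window=[4, 40, 25, 7] -> max=40
Recorded maximums: 30 30 30 30 29 29 29 40 40 40
Changes between consecutive maximums: 2

Answer: 2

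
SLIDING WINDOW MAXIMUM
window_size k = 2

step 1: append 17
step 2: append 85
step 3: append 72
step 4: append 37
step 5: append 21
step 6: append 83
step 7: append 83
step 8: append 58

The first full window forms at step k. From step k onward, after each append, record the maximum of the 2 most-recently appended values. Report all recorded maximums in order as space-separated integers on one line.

Answer: 85 85 72 37 83 83 83

Derivation:
step 1: append 17 -> window=[17] (not full yet)
step 2: append 85 -> window=[17, 85] -> max=85
step 3: append 72 -> window=[85, 72] -> max=85
step 4: append 37 -> window=[72, 37] -> max=72
step 5: append 21 -> window=[37, 21] -> max=37
step 6: append 83 -> window=[21, 83] -> max=83
step 7: append 83 -> window=[83, 83] -> max=83
step 8: append 58 -> window=[83, 58] -> max=83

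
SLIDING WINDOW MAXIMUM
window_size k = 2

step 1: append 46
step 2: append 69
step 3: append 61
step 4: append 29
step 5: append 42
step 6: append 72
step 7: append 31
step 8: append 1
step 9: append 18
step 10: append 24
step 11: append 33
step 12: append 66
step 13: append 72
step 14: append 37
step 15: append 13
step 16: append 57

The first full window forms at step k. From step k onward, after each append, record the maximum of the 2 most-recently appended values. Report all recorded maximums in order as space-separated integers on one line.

Answer: 69 69 61 42 72 72 31 18 24 33 66 72 72 37 57

Derivation:
step 1: append 46 -> window=[46] (not full yet)
step 2: append 69 -> window=[46, 69] -> max=69
step 3: append 61 -> window=[69, 61] -> max=69
step 4: append 29 -> window=[61, 29] -> max=61
step 5: append 42 -> window=[29, 42] -> max=42
step 6: append 72 -> window=[42, 72] -> max=72
step 7: append 31 -> window=[72, 31] -> max=72
step 8: append 1 -> window=[31, 1] -> max=31
step 9: append 18 -> window=[1, 18] -> max=18
step 10: append 24 -> window=[18, 24] -> max=24
step 11: append 33 -> window=[24, 33] -> max=33
step 12: append 66 -> window=[33, 66] -> max=66
step 13: append 72 -> window=[66, 72] -> max=72
step 14: append 37 -> window=[72, 37] -> max=72
step 15: append 13 -> window=[37, 13] -> max=37
step 16: append 57 -> window=[13, 57] -> max=57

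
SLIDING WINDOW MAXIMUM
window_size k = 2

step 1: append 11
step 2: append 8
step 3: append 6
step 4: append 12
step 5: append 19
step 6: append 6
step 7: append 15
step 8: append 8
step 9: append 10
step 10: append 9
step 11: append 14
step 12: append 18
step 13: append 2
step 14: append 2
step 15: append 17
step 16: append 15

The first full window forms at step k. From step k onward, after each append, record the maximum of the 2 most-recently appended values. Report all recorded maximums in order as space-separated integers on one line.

step 1: append 11 -> window=[11] (not full yet)
step 2: append 8 -> window=[11, 8] -> max=11
step 3: append 6 -> window=[8, 6] -> max=8
step 4: append 12 -> window=[6, 12] -> max=12
step 5: append 19 -> window=[12, 19] -> max=19
step 6: append 6 -> window=[19, 6] -> max=19
step 7: append 15 -> window=[6, 15] -> max=15
step 8: append 8 -> window=[15, 8] -> max=15
step 9: append 10 -> window=[8, 10] -> max=10
step 10: append 9 -> window=[10, 9] -> max=10
step 11: append 14 -> window=[9, 14] -> max=14
step 12: append 18 -> window=[14, 18] -> max=18
step 13: append 2 -> window=[18, 2] -> max=18
step 14: append 2 -> window=[2, 2] -> max=2
step 15: append 17 -> window=[2, 17] -> max=17
step 16: append 15 -> window=[17, 15] -> max=17

Answer: 11 8 12 19 19 15 15 10 10 14 18 18 2 17 17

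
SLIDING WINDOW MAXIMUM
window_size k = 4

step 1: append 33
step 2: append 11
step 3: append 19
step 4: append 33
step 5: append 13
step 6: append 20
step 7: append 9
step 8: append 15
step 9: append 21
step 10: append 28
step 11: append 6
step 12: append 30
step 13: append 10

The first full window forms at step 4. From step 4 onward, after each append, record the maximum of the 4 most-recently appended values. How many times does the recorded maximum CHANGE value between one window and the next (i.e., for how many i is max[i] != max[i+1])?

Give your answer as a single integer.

Answer: 4

Derivation:
step 1: append 33 -> window=[33] (not full yet)
step 2: append 11 -> window=[33, 11] (not full yet)
step 3: append 19 -> window=[33, 11, 19] (not full yet)
step 4: append 33 -> window=[33, 11, 19, 33] -> max=33
step 5: append 13 -> window=[11, 19, 33, 13] -> max=33
step 6: append 20 -> window=[19, 33, 13, 20] -> max=33
step 7: append 9 -> window=[33, 13, 20, 9] -> max=33
step 8: append 15 -> window=[13, 20, 9, 15] -> max=20
step 9: append 21 -> window=[20, 9, 15, 21] -> max=21
step 10: append 28 -> window=[9, 15, 21, 28] -> max=28
step 11: append 6 -> window=[15, 21, 28, 6] -> max=28
step 12: append 30 -> window=[21, 28, 6, 30] -> max=30
step 13: append 10 -> window=[28, 6, 30, 10] -> max=30
Recorded maximums: 33 33 33 33 20 21 28 28 30 30
Changes between consecutive maximums: 4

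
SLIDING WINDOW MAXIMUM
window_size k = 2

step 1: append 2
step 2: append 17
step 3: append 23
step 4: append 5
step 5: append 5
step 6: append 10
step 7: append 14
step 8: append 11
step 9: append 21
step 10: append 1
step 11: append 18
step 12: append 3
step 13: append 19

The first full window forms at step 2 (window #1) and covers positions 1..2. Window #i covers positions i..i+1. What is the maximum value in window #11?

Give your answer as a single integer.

step 1: append 2 -> window=[2] (not full yet)
step 2: append 17 -> window=[2, 17] -> max=17
step 3: append 23 -> window=[17, 23] -> max=23
step 4: append 5 -> window=[23, 5] -> max=23
step 5: append 5 -> window=[5, 5] -> max=5
step 6: append 10 -> window=[5, 10] -> max=10
step 7: append 14 -> window=[10, 14] -> max=14
step 8: append 11 -> window=[14, 11] -> max=14
step 9: append 21 -> window=[11, 21] -> max=21
step 10: append 1 -> window=[21, 1] -> max=21
step 11: append 18 -> window=[1, 18] -> max=18
step 12: append 3 -> window=[18, 3] -> max=18
Window #11 max = 18

Answer: 18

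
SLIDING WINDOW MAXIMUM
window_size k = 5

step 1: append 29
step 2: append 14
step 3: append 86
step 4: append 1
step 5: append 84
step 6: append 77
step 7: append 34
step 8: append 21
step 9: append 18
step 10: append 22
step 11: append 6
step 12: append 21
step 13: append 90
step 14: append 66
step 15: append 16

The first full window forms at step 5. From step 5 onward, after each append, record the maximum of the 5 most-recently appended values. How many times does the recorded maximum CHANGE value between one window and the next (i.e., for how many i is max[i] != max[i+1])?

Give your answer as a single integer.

Answer: 5

Derivation:
step 1: append 29 -> window=[29] (not full yet)
step 2: append 14 -> window=[29, 14] (not full yet)
step 3: append 86 -> window=[29, 14, 86] (not full yet)
step 4: append 1 -> window=[29, 14, 86, 1] (not full yet)
step 5: append 84 -> window=[29, 14, 86, 1, 84] -> max=86
step 6: append 77 -> window=[14, 86, 1, 84, 77] -> max=86
step 7: append 34 -> window=[86, 1, 84, 77, 34] -> max=86
step 8: append 21 -> window=[1, 84, 77, 34, 21] -> max=84
step 9: append 18 -> window=[84, 77, 34, 21, 18] -> max=84
step 10: append 22 -> window=[77, 34, 21, 18, 22] -> max=77
step 11: append 6 -> window=[34, 21, 18, 22, 6] -> max=34
step 12: append 21 -> window=[21, 18, 22, 6, 21] -> max=22
step 13: append 90 -> window=[18, 22, 6, 21, 90] -> max=90
step 14: append 66 -> window=[22, 6, 21, 90, 66] -> max=90
step 15: append 16 -> window=[6, 21, 90, 66, 16] -> max=90
Recorded maximums: 86 86 86 84 84 77 34 22 90 90 90
Changes between consecutive maximums: 5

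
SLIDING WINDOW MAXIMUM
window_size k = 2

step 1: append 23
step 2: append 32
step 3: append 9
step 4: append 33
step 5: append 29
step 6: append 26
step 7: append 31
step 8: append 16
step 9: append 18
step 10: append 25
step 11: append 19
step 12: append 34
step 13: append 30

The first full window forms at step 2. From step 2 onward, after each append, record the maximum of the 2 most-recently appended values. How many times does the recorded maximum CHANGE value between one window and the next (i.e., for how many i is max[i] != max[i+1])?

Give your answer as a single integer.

Answer: 6

Derivation:
step 1: append 23 -> window=[23] (not full yet)
step 2: append 32 -> window=[23, 32] -> max=32
step 3: append 9 -> window=[32, 9] -> max=32
step 4: append 33 -> window=[9, 33] -> max=33
step 5: append 29 -> window=[33, 29] -> max=33
step 6: append 26 -> window=[29, 26] -> max=29
step 7: append 31 -> window=[26, 31] -> max=31
step 8: append 16 -> window=[31, 16] -> max=31
step 9: append 18 -> window=[16, 18] -> max=18
step 10: append 25 -> window=[18, 25] -> max=25
step 11: append 19 -> window=[25, 19] -> max=25
step 12: append 34 -> window=[19, 34] -> max=34
step 13: append 30 -> window=[34, 30] -> max=34
Recorded maximums: 32 32 33 33 29 31 31 18 25 25 34 34
Changes between consecutive maximums: 6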